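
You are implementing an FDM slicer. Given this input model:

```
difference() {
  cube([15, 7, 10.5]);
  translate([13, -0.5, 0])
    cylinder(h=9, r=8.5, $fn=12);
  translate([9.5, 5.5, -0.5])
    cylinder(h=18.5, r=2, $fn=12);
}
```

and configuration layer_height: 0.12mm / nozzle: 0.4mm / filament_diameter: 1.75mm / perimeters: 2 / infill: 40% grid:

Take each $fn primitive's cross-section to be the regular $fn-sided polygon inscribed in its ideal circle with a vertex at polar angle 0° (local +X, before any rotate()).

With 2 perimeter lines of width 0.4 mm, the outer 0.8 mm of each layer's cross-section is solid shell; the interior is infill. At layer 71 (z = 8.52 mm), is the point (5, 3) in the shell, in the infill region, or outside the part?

At z = 8.52 mm: the cube (footprint 15×7) is included at this height; the cylinder at (13, -0.5): section is a regular 12-gon, circumradius r=8.5; the r=2 cylinder at (9.5, 5.5) gives a regular 12-gon of circumradius 2 (constant along its height); Subtracting the remaining from the first: starting from the 15×7 cube, the r=8.5 cylinder at (13, -0.5) partially overlaps it — only the 62.10 mm² overlap (of its 216.75 mm²) is removed, clipping the outline; the r=2 cylinder at (9.5, 5.5) partially overlaps it — only the 0.60 mm² overlap (of its 12.00 mm²) is removed, clipping the outline — 1 connected region. Overall, the cross-section is a single solid region. The nearest boundary edge runs (5.64, 3.75)→(4.63, 0.00); distance from the point to it = 0.42 mm. The point is inside the cross-section, 0.42 mm from the nearest boundary — within the 0.8 mm shell band (2 × 0.4).

shell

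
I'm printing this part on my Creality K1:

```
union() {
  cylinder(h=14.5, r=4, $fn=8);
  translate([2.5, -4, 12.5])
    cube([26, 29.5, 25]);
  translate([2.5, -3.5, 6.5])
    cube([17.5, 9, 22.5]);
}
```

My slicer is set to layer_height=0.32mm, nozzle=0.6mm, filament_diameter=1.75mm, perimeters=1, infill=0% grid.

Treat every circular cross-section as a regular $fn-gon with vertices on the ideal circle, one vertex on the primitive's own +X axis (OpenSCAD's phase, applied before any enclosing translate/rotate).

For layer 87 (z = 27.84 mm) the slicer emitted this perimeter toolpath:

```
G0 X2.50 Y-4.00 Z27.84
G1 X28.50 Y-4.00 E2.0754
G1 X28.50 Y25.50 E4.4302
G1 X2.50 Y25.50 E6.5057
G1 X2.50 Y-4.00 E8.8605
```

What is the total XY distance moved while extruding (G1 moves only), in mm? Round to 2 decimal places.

111.00 mm

Sum the Euclidean lengths of each G1 segment: total = 111.00 mm.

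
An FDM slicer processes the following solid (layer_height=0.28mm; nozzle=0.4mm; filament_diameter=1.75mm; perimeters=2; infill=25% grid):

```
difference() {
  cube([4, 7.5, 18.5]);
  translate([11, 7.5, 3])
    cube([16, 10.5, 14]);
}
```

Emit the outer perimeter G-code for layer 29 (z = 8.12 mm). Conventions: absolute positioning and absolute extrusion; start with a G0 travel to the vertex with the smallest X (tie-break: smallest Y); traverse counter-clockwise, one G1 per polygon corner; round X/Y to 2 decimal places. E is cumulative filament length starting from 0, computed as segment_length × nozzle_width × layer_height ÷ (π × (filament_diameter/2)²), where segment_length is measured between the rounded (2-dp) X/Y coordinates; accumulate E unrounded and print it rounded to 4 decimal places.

G0 X0.00 Y0.00 Z8.12
G1 X4.00 Y0.00 E0.1863
G1 X4.00 Y7.50 E0.5355
G1 X0.00 Y7.50 E0.7217
G1 X0.00 Y0.00 E1.0710

At z = 8.12 mm: the cube (footprint 4×7.5) is included at this height; the cube at (11, 7.5) is present — its section is the full 16×10.5 rectangle; After the difference (first − rest): starting from the 4×7.5 cube, the 16×10.5 cube at (11, 7.5) misses the remaining region (no effect) — 1 connected region. The outline is a single polygon with 4 vertices. Extrusion per mm of travel: 0.4 × 0.28 / (π × 0.875²) = 0.046564. Accumulating E over each segment gives final E = 1.0710.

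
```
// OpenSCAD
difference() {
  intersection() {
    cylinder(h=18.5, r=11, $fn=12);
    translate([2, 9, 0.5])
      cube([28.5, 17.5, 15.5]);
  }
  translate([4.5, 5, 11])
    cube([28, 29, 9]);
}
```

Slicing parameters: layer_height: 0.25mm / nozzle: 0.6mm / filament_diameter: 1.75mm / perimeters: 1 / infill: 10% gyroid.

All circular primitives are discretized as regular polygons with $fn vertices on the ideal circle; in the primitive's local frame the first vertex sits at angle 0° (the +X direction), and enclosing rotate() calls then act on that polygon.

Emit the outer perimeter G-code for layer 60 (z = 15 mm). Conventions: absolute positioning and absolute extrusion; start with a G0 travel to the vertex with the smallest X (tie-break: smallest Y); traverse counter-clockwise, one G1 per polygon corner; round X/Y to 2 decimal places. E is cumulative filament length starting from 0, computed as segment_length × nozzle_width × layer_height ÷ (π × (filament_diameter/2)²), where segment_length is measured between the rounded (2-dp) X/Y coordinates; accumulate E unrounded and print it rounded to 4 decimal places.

At z = 15 mm: the cylinder: section is a regular 12-gon, circumradius r=11; the cube at (2, 9) (footprint 28.5×17.5) is included at this height; Taking the intersection: the 28.5×17.5 cube at (2, 9) partially overlaps the r=11 cylinder; clipping to the common part keeps 3.62 mm² — 1 connected region; the 28×29 cube at (4.5, 5) contributes its full rectangle; After the difference (first − rest): starting from that combined region, the 28×29 cube at (4.5, 5) partially overlaps it — only the 0.80 mm² overlap (of its 812.00 mm²) is removed, clipping the outline — 1 connected region. The outline is a single polygon with 4 vertices. Extrusion per mm of travel: 0.6 × 0.25 / (π × 0.875²) = 0.062363. Accumulating E over each segment gives final E = 0.4576.

G0 X2.00 Y9.00 Z15.00
G1 X4.50 Y9.00 E0.1559
G1 X4.50 Y9.79 E0.2052
G1 X2.00 Y10.46 E0.3666
G1 X2.00 Y9.00 E0.4576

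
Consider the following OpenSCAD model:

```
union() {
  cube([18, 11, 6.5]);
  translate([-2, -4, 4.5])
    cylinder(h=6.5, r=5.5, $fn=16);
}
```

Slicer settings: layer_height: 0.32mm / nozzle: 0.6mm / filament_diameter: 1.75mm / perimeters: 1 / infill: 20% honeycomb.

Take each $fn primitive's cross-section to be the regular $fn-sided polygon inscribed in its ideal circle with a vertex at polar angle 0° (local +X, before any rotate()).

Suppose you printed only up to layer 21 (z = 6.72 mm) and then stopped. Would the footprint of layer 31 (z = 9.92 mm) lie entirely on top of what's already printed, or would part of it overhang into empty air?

entirely on top

Compare the two slices. At z = 6.72: the cube is not intersected at this z (z outside [0, 6.5]); the cylinder at (-2, -4): section is a regular 16-gon, circumradius r=5.5 (area = (16/2)·5.500²·sin(360°/16) = 92.61 mm²); Combining (union): only the r=5.5 cylinder at (-2, -4) is present, so the union is just that shape — area = 92.61 mm². At z = 9.92: the cube is absent (z outside [0, 6.5]); the r=5.5 cylinder at (-2, -4) gives a regular 16-gon of circumradius 5.5 (constant along its height) (area = (16/2)·5.500²·sin(360°/16) = 92.61 mm²); Combining (union): only the r=5.5 cylinder at (-2, -4) is present, so the union is just that shape — area = 92.61 mm². Checking containment: the cross-section at z = 9.92 is a subset of the cross-section at z = 6.72.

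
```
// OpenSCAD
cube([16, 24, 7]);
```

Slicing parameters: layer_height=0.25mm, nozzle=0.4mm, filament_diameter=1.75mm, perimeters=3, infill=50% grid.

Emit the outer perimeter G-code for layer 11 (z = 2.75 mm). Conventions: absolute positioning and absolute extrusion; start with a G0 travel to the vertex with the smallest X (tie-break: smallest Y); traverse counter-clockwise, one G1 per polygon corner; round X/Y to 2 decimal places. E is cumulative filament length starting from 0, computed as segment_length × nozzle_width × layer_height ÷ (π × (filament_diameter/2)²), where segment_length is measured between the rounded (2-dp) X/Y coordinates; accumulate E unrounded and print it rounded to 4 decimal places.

G0 X0.00 Y0.00 Z2.75
G1 X16.00 Y0.00 E0.6652
G1 X16.00 Y24.00 E1.6630
G1 X0.00 Y24.00 E2.3282
G1 X0.00 Y0.00 E3.3260

At z = 2.75 mm: the cube is present — its section is the full 16×24 rectangle. The outline is a single polygon with 4 vertices. Extrusion per mm of travel: 0.4 × 0.25 / (π × 0.875²) = 0.041575. Accumulating E over each segment gives final E = 3.3260.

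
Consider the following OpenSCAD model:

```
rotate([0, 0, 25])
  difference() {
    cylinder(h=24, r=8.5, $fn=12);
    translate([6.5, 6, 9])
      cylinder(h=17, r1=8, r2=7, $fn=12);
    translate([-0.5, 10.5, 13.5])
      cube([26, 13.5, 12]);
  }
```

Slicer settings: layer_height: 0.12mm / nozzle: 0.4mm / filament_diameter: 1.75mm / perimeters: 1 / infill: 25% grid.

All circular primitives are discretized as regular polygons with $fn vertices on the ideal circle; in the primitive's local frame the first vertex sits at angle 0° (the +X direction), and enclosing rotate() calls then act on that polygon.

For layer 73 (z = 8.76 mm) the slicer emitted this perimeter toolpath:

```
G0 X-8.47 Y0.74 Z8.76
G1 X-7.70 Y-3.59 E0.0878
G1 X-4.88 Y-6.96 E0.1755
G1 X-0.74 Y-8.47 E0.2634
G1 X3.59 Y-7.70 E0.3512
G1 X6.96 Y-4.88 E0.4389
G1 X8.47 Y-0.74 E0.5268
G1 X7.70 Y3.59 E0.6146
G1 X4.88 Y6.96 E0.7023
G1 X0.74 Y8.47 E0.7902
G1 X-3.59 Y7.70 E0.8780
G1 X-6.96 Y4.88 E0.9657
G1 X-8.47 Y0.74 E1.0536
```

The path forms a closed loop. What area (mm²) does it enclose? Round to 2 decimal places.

216.72 mm²

Apply the shoelace formula to the sequence of (X, Y) vertices; enclosed area = 216.72 mm².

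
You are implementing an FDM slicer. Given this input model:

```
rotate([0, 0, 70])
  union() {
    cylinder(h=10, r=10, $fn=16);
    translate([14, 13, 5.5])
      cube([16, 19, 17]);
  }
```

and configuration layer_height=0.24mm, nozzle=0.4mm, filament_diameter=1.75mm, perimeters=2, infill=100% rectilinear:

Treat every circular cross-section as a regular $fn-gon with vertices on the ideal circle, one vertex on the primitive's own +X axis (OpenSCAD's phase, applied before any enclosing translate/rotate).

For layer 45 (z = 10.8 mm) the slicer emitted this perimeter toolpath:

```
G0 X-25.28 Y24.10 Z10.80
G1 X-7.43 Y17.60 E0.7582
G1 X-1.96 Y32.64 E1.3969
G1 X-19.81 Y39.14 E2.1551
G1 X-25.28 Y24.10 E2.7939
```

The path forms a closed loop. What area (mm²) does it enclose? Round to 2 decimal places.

304.02 mm²

Apply the shoelace formula to the sequence of (X, Y) vertices; enclosed area = 304.02 mm².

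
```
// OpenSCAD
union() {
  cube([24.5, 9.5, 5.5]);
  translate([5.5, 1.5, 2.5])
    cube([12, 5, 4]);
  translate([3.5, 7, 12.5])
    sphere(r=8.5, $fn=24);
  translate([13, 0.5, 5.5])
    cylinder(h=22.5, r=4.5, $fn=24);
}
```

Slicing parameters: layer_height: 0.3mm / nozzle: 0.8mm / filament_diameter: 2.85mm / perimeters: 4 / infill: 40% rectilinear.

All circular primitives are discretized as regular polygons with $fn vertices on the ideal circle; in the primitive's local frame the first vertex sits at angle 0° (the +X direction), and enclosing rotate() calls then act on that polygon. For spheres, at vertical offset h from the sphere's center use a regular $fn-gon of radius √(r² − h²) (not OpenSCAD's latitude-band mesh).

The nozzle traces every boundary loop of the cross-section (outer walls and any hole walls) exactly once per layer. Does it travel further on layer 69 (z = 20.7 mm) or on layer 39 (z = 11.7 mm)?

Layer 69 (z = 20.7): the cube is absent (z outside [0, 5.5]); the cube at (5.5, 1.5) does not reach this height (z outside [2.5, 6.5]); the sphere at (3.5, 7): section is a regular 24-gon, circumradius = √(r²−h²) = √(8.5²−8.2²) = 2.238 (perimeter = 2·24·2.238·sin(180°/24) = 14.02 mm); the r=4.5 cylinder at (13, 0.5) contributes a regular 24-gon of circumradius 4.5 (perimeter = 2·24·4.500·sin(180°/24) = 28.19 mm); Combining (union): the 2 present regions are separate (no shared area or edge), so areas and boundary lengths simply add and each stays a separate island — boundary = 42.22 mm. So its perimeter = 42.22 mm. Layer 39 (z = 11.7): the cube is not intersected at this z (z outside [0, 5.5]); the cube at (5.5, 1.5) does not reach this height (z outside [2.5, 6.5]); the r=8.5 sphere at (3.5, 7) slices to a regular 24-gon of circumradius 8.462 (√(r²−h²) with h=0.8 from center) (perimeter = 2·24·8.462·sin(180°/24) = 53.02 mm); the cylinder at (13, 0.5): section is a regular 24-gon, circumradius r=4.5 (perimeter = 2·24·4.500·sin(180°/24) = 28.19 mm); Merging all regions: the regions partially overlap (shared area 5.08 mm²), so the edge portions inside another operand are dropped and the merged outline is re-measured after clipping — boundary = 69.73 mm. So its perimeter = 69.73 mm. Layer 39 is larger (69.73 vs 42.22 mm).

layer 39 (z = 11.7 mm)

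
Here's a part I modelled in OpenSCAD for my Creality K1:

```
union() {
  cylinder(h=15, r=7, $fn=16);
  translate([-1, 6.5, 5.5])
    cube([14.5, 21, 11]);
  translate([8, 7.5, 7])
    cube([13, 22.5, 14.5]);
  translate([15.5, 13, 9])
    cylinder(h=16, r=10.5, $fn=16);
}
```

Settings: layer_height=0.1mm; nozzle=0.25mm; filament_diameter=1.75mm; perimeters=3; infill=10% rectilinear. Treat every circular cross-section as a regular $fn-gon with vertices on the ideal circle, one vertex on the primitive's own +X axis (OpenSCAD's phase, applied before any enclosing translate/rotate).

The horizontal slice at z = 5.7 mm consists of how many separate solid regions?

1

At z = 5.7 mm: the r=7 cylinder gives a regular 16-gon of circumradius 7 (constant along its height); the cube at (-1, 6.5) (footprint 14.5×21) is included at this height; the cube at (8, 7.5) is absent (z outside [7, 21.5]); the cylinder at (15.5, 13) does not reach this height (z outside [9, 25]); Taking the union: the regions partially overlap (shared area 1.03 mm²), so overlapping operands fuse into one piece — 1 connected region. The result has 1 disconnected region.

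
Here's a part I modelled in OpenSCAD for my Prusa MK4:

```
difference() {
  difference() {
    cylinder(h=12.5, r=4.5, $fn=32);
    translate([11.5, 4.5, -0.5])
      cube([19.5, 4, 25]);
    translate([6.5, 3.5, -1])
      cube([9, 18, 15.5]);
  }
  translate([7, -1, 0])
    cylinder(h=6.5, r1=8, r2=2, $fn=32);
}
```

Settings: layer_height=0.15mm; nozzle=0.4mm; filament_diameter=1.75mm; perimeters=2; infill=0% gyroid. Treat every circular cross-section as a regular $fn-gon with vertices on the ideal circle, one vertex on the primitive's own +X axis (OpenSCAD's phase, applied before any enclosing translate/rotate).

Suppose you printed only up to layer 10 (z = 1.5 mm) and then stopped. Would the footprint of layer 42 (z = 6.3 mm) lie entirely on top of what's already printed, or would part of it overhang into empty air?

Compare the two slices. At z = 1.5: the cylinder: section is a regular 32-gon, circumradius r=4.5 (area = (32/2)·4.500²·sin(360°/32) = 63.21 mm²); the cube at (11.5, 4.5) (footprint 19.5×4) is included at this height (area 78.00 mm²); the cube at (6.5, 3.5) is present — its section is the full 9×18 rectangle (area 162.00 mm²); Subtracting the remaining from the first: starting from the r=4.5 cylinder (63.21 mm²), the 19.5×4 cube at (11.5, 4.5) misses the remaining region (no effect); the 9×18 cube at (6.5, 3.5) misses the remaining region (no effect) — area = 63.21 mm²; the cone at (7, -1) (r1=8→r2=2) has section circumradius 6.615 here — a regular 32-gon (area = (32/2)·6.615²·sin(360°/32) = 136.60 mm²); After the difference (first − rest): starting from the result so far (63.21 mm²), the cone at (7, -1) partially overlaps it — only the 23.03 mm² overlap (of its 136.60 mm²) is removed, clipping the outline — area = 40.18 mm². At z = 6.3: the r=4.5 cylinder gives a regular 32-gon of circumradius 4.5 (constant along its height) (area = (32/2)·4.500²·sin(360°/32) = 63.21 mm²); the cube at (11.5, 4.5) is present — its section is the full 19.5×4 rectangle (area 78.00 mm²); the cube at (6.5, 3.5) (footprint 9×18) is included at this height (area 162.00 mm²); Subtracting the remaining from the first: starting from the r=4.5 cylinder (63.21 mm²), the 19.5×4 cube at (11.5, 4.5) misses the remaining region (no effect); the 9×18 cube at (6.5, 3.5) misses the remaining region (no effect) — area = 63.21 mm²; the cone at (7, -1): at t=0.969 of its height the radius interpolates to r₁+(r₂−r₁)t = 2.185, giving a regular 32-gon of that circumradius (area = (32/2)·2.185²·sin(360°/32) = 14.90 mm²); After the difference (first − rest): starting from the result so far (63.21 mm²), the cone at (7, -1) misses the remaining region (no effect) — area = 63.21 mm². Checking containment: at z = 6.3 the cross-section extends beyond the z = 1.5 cross-section by about 23.03 mm².

part overhangs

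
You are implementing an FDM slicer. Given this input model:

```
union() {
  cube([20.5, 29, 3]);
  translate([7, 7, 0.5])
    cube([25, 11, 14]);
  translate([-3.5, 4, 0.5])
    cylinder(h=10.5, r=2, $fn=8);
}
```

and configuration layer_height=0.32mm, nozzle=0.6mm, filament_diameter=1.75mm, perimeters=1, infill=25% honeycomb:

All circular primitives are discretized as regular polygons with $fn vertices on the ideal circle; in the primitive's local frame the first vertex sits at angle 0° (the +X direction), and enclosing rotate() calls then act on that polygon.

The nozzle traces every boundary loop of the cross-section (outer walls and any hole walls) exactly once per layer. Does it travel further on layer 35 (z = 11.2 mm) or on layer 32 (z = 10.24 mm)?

Layer 35 (z = 11.2): the cube is not intersected at this z (z outside [0, 3]); the 25×11 cube at (7, 7) contributes its full rectangle (perimeter 72.00 mm); the cylinder at (-3.5, 4) is absent (z outside [0.5, 11]); Merging all regions: only the 25×11 cube at (7, 7) is present, so the union is just that shape — boundary = 72.00 mm. So its perimeter = 72.00 mm. Layer 32 (z = 10.24): the cube is absent (z outside [0, 3]); the cube at (7, 7) is present — its section is the full 25×11 rectangle (perimeter 72.00 mm); the r=2 cylinder at (-3.5, 4) gives a regular 8-gon of circumradius 2 (constant along its height) (perimeter = 2·8·2.000·sin(180°/8) = 12.25 mm); Taking the union: the 2 present regions are separate (no shared area or edge), so areas and boundary lengths simply add and each stays a separate island — boundary = 84.25 mm. So its perimeter = 84.25 mm. Layer 32 is larger (84.25 vs 72.00 mm).

layer 32 (z = 10.24 mm)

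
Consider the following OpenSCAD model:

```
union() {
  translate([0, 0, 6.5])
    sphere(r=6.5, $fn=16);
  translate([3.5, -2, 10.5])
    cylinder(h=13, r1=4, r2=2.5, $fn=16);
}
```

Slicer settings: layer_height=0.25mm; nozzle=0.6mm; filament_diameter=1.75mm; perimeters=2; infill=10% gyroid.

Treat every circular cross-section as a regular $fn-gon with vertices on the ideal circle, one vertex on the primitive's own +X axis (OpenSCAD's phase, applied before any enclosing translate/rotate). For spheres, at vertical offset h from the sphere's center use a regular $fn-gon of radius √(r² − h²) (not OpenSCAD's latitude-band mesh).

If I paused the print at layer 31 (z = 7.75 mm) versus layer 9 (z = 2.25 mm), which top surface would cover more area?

layer 31 (z = 7.75 mm)

Layer 31 (z = 7.75): the sphere: section is a regular 16-gon, circumradius = √(r²−h²) = √(6.5²−1.25²) = 6.379 (area = (16/2)·6.379²·sin(360°/16) = 124.56 mm²); the cone at (3.5, -2) is not intersected at this z (z outside [10.5, 23.5]); Merging all regions: only the r=6.5 sphere is present, so the union is just that shape — area = 124.56 mm². So its area = 124.56 mm². Layer 9 (z = 2.25): the r=6.5 sphere slices to a regular 16-gon of circumradius 4.918 (√(r²−h²) with h=4.25 from center) (area = (16/2)·4.918²·sin(360°/16) = 74.05 mm²); the cone at (3.5, -2) does not reach this height (z outside [10.5, 23.5]); Merging all regions: only the r=6.5 sphere is present, so the union is just that shape — area = 74.05 mm². So its area = 74.05 mm². Layer 31 is larger (124.56 vs 74.05 mm²).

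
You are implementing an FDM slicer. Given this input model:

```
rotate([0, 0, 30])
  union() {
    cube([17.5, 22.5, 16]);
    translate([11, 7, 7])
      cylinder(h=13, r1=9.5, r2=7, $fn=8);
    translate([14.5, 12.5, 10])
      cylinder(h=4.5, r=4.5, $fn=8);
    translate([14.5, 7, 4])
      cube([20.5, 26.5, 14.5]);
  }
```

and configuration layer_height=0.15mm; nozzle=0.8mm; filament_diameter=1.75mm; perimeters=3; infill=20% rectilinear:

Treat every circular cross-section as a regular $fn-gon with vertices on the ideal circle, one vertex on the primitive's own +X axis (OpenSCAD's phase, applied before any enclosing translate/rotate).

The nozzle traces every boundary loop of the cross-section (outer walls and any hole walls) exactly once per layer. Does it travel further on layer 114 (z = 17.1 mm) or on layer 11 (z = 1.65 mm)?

layer 114 (z = 17.1 mm)

Layer 114 (z = 17.1): the cube is not intersected at this z (z outside [0, 16]); the cone at (11, 7) contributes a regular 8-gon of circumradius 7.558 (interpolated between r1=9.5 and r2=7 at t=0.777) (perimeter = 2·8·7.558·sin(180°/8) = 46.28 mm); the cylinder at (14.5, 12.5) is not intersected at this z (z outside [10, 14.5]); the cube at (14.5, 7) is present — its section is the full 20.5×26.5 rectangle (perimeter 94.00 mm); Merging all regions: the regions partially overlap (shared area 16.47 mm²), so the edge portions inside another operand are dropped and the merged outline is re-measured after clipping — boundary = 122.33 mm; (rotated 30° about Z; rotation is an isometry so areas/perimeters/island counts are preserved). So its perimeter = 122.33 mm. Layer 11 (z = 1.65): the cube is present — its section is the full 17.5×22.5 rectangle (perimeter 80.00 mm); the cone at (11, 7) is not intersected at this z (z outside [7, 20]); the cylinder at (14.5, 12.5) is not intersected at this z (z outside [10, 14.5]); the cube at (14.5, 7) does not reach this height (z outside [4, 18.5]); Combining (union): only the 17.5×22.5 cube is present, so the union is just that shape — boundary = 80.00 mm; (whole slice rotated 30° about Z — lengths, areas and connectivity unchanged). So its perimeter = 80.00 mm. Layer 114 is larger (122.33 vs 80.00 mm).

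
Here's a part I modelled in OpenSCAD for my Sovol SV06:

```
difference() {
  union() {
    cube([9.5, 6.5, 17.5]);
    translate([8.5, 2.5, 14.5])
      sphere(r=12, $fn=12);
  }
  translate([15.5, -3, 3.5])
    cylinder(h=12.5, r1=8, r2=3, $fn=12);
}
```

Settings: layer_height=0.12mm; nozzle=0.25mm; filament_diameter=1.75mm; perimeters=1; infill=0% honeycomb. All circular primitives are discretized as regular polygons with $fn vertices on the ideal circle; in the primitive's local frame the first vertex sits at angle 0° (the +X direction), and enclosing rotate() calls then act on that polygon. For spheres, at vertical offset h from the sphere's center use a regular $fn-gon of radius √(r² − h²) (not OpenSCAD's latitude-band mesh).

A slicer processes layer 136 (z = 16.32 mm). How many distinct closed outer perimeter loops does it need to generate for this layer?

At z = 16.32 mm: the cube is present — its section is the full 9.5×6.5 rectangle; the r=12 sphere at (8.5, 2.5) slices to a regular 12-gon of circumradius 11.861 (√(r²−h²) with h=1.82 from center); Merging all regions: the 9.5×6.5 cube lies entirely inside the r=12 sphere at (8.5, 2.5), so the union is just the r=12 sphere at (8.5, 2.5) — 1 connected region; the cone at (15.5, -3) is absent (z outside [3.5, 16]); After the difference (first − rest): none of the subtracted shapes is present at this height, so the result so far is unchanged — 1 connected region. The result has 1 disconnected region.

1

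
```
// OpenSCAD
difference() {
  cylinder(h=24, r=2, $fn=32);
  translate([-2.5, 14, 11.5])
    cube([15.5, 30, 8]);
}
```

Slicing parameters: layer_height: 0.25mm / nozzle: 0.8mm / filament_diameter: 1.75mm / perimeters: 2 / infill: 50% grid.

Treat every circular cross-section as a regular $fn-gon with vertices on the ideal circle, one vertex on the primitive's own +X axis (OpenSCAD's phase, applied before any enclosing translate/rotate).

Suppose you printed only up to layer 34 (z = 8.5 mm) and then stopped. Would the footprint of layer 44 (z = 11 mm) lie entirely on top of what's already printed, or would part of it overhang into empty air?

entirely on top

Compare the two slices. At z = 8.5: the cylinder: section is a regular 32-gon, circumradius r=2 (area = (32/2)·2.000²·sin(360°/32) = 12.49 mm²); the cube at (-2.5, 14) does not reach this height (z outside [11.5, 19.5]); Taking the first minus the rest: none of the subtracted shapes is present at this height, so the r=2 cylinder is unchanged — area = 12.49 mm². At z = 11: the r=2 cylinder contributes a regular 32-gon of circumradius 2 (area = (32/2)·2.000²·sin(360°/32) = 12.49 mm²); the cube at (-2.5, 14) does not reach this height (z outside [11.5, 19.5]); Taking the first minus the rest: none of the subtracted shapes is present at this height, so the r=2 cylinder is unchanged — area = 12.49 mm². Checking containment: the cross-section at z = 11 is a subset of the cross-section at z = 8.5.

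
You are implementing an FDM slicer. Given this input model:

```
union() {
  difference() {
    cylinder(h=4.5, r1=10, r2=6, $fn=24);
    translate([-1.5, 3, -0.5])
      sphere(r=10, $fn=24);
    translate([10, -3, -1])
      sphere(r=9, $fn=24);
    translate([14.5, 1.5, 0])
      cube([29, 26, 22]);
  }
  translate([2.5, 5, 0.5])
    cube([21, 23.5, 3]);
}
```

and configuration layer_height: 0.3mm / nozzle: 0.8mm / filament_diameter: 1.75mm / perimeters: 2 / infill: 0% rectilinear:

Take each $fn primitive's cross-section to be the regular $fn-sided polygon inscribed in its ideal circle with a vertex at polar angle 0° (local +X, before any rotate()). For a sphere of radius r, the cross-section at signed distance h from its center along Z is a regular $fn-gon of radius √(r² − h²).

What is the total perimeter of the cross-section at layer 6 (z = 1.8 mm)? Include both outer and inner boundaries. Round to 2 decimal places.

At z = 1.8 mm: the cone contributes a regular 24-gon of circumradius 8.400 (interpolated between r1=10 and r2=6 at t=0.400) (perimeter = 2·24·8.400·sin(180°/24) = 52.63 mm); the r=10 sphere at (-1.5, 3) slices to a regular 24-gon of circumradius 9.732 (√(r²−h²) with h=2.3 from center) (perimeter = 2·24·9.732·sin(180°/24) = 60.97 mm); the sphere at (10, -3): section is a regular 24-gon, circumradius = √(r²−h²) = √(9²−2.8²) = 8.553 (perimeter = 2·24·8.553·sin(180°/24) = 53.59 mm); the cube at (14.5, 1.5) (footprint 29×26) is included at this height (perimeter 110.00 mm); After the difference (first − rest): starting from the cone, the r=10 sphere at (-1.5, 3) partially overlaps it — only the 191.67 mm² overlap (of its 294.15 mm²) is removed, clipping the outline; the r=9 sphere at (10, -3) partially overlaps it — only the 15.53 mm² overlap (of its 227.22 mm²) is removed, clipping the outline; the 29×26 cube at (14.5, 1.5) misses the remaining region (no effect) — boundary = 21.00 mm; the cube at (2.5, 5) (footprint 21×23.5) is included at this height (perimeter 89.00 mm); Combining (union): the 2 present regions are separate (no shared area or edge), so areas and boundary lengths simply add and each stays a separate island — boundary = 110.00 mm. Overall, the cross-section has 2 separate islands. Total boundary length (outer) = 110.00 mm.

110.00 mm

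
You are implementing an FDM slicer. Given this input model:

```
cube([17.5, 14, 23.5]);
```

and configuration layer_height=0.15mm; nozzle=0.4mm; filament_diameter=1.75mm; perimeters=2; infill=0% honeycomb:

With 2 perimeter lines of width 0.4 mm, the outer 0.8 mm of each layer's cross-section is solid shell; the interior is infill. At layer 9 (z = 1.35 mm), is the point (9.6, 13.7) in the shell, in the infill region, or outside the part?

At z = 1.35 mm: the cube (footprint 17.5×14) is included at this height. Overall, the cross-section is a single solid region. The nearest boundary edge runs (17.50, 14.00)→(0.00, 14.00); distance from the point to it = 0.30 mm. The point is inside the cross-section, 0.30 mm from the nearest boundary — within the 0.8 mm shell band (2 × 0.4).

shell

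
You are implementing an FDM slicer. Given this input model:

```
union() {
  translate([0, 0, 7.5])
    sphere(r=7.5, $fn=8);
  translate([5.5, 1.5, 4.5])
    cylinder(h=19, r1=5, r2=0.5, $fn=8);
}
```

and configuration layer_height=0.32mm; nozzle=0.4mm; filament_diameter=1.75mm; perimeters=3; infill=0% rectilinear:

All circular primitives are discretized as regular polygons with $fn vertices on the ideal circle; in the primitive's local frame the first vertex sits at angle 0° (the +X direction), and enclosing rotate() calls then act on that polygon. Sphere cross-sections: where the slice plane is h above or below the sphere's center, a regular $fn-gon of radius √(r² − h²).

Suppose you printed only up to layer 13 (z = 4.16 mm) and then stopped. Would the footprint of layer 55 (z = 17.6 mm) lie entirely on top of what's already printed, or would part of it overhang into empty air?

Compare the two slices. At z = 4.16: the r=7.5 sphere slices to a regular 8-gon of circumradius 6.715 (√(r²−h²) with h=3.34 from center) (area = (8/2)·6.715²·sin(360°/8) = 127.55 mm²); the cone at (5.5, 1.5) is absent (z outside [4.5, 23.5]); Taking the union: only the r=7.5 sphere is present, so the union is just that shape — area = 127.55 mm². At z = 17.6: the sphere does not reach this height (|z−center|=10.100 > r=7.5); the cone at (5.5, 1.5): at t=0.689 of its height the radius interpolates to r₁+(r₂−r₁)t = 1.897, giving a regular 8-gon of that circumradius (area = (8/2)·1.897²·sin(360°/8) = 10.18 mm²); Combining (union): only the cone at (5.5, 1.5) is present, so the union is just that shape — area = 10.18 mm². Checking containment: at z = 17.6 the cross-section extends beyond the z = 4.16 cross-section by about 3.17 mm².

part overhangs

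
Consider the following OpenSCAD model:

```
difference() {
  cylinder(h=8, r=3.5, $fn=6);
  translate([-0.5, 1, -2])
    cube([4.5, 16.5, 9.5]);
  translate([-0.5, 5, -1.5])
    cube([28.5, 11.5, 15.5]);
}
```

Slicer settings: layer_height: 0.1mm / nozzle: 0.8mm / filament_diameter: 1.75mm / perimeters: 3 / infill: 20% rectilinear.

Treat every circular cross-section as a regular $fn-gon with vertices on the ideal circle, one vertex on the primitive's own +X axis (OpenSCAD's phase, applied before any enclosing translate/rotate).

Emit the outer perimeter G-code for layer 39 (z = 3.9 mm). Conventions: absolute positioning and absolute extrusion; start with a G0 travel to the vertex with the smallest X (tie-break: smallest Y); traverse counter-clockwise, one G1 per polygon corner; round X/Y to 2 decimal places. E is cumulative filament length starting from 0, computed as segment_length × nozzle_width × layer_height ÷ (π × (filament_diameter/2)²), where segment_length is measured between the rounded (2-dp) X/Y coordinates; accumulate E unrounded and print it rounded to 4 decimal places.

G0 X-3.50 Y0.00 Z3.90
G1 X-1.75 Y-3.03 E0.1164
G1 X1.75 Y-3.03 E0.2328
G1 X3.50 Y0.00 E0.3492
G1 X2.92 Y1.00 E0.3876
G1 X-0.50 Y1.00 E0.5014
G1 X-0.50 Y3.03 E0.5689
G1 X-1.75 Y3.03 E0.6105
G1 X-3.50 Y0.00 E0.7268

At z = 3.9 mm: the r=3.5 cylinder gives a regular 6-gon of circumradius 3.5 (constant along its height); the cube at (-0.5, 1) (footprint 4.5×16.5) is included at this height; the cube at (-0.5, 5) is present — its section is the full 28.5×11.5 rectangle; Subtracting the remaining from the first: starting from the r=3.5 cylinder, the 4.5×16.5 cube at (-0.5, 1) partially overlaps it — only the 5.76 mm² overlap (of its 74.25 mm²) is removed, clipping the outline; the 28.5×11.5 cube at (-0.5, 5) misses the remaining region (no effect) — 1 connected region. The outline is a single polygon with 8 vertices. Extrusion per mm of travel: 0.8 × 0.1 / (π × 0.875²) = 0.033260. Accumulating E over each segment gives final E = 0.7268.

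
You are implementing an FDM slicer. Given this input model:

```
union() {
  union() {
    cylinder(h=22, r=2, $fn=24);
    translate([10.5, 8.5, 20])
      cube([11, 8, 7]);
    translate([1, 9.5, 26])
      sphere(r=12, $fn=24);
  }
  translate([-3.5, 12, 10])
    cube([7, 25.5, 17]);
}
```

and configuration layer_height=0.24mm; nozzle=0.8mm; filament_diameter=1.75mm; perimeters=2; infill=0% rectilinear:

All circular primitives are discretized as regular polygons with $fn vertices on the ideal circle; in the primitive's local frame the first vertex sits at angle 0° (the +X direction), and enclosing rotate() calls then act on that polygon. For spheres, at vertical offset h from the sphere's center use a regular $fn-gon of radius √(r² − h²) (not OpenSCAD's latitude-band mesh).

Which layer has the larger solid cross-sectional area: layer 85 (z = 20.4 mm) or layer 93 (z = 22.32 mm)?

Layer 85 (z = 20.4): the cylinder: section is a regular 24-gon, circumradius r=2 (area = (24/2)·2.000²·sin(360°/24) = 12.42 mm²); the 11×8 cube at (10.5, 8.5) contributes its full rectangle (area 88.00 mm²); the sphere at (1, 9.5): section is a regular 24-gon, circumradius = √(r²−h²) = √(12²−5.6²) = 10.613 (area = (24/2)·10.613²·sin(360°/24) = 349.84 mm²); Merging all regions: the regions partially overlap — summed areas 450.26 mm² minus the doubly-counted overlap 14.16 mm² gives 436.11 mm² — area = 436.11 mm²; the cube at (-3.5, 12) (footprint 7×25.5) is included at this height (area 178.50 mm²); Merging all regions: the regions partially overlap — summed areas 614.61 mm² minus the doubly-counted overlap 54.61 mm² gives 559.99 mm² — area = 559.99 mm². So its area = 559.99 mm². Layer 93 (z = 22.32): the cylinder does not reach this height (z outside [0, 22]); the 11×8 cube at (10.5, 8.5) contributes its full rectangle (area 88.00 mm²); the r=12 sphere at (1, 9.5) contributes a regular 24-gon of circumradius √(12²−3.68²) = 11.422 (area = (24/2)·11.422²·sin(360°/24) = 405.18 mm²); Taking the union: the regions partially overlap — summed areas 493.18 mm² minus the doubly-counted overlap 9.71 mm² gives 483.47 mm² — area = 483.47 mm²; the cube at (-3.5, 12) is present — its section is the full 7×25.5 rectangle (area 178.50 mm²); Taking the union: the regions partially overlap — summed areas 661.97 mm² minus the doubly-counted overlap 60.37 mm² gives 601.60 mm² — area = 601.60 mm². So its area = 601.60 mm². Layer 93 is larger (601.60 vs 559.99 mm²).

layer 93 (z = 22.32 mm)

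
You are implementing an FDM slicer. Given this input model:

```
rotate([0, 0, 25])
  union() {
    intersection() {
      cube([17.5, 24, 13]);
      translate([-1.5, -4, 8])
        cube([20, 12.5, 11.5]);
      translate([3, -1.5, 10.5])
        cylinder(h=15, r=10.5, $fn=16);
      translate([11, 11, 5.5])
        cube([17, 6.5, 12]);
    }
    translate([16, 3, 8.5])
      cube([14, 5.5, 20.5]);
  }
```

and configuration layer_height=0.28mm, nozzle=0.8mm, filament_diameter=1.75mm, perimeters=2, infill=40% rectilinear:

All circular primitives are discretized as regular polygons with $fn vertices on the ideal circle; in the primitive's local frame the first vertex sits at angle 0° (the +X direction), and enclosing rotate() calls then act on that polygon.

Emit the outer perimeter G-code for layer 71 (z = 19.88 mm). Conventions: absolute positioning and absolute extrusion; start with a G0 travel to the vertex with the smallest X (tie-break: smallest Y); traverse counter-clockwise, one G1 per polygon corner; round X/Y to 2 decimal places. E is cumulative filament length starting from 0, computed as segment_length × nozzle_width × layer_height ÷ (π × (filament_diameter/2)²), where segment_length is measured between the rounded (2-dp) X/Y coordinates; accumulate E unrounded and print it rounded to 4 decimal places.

G0 X10.91 Y14.47 Z19.88
G1 X13.23 Y9.48 E0.5125
G1 X25.92 Y15.40 E1.8166
G1 X23.60 Y20.38 E2.3282
G1 X10.91 Y14.47 E3.6319

At z = 19.88 mm: the cube is not intersected at this z (z outside [0, 13]); the cube at (-1.5, -4) is absent (z outside [8, 19.5]); the r=10.5 cylinder at (3, -1.5) contributes a regular 16-gon of circumradius 10.5; the cube at (11, 11) is not intersected at this z (z outside [5.5, 17.5]); Taking the intersection: at least one operand is absent at this height, so nothing remains; the 14×5.5 cube at (16, 3) contributes its full rectangle; Combining (union): only the 14×5.5 cube at (16, 3) is present, so the union is just that shape — 1 connected region; (rotated 25° about Z; rotation is an isometry so areas/perimeters/island counts are preserved). The outline is a single polygon with 4 vertices. Extrusion per mm of travel: 0.8 × 0.28 / (π × 0.875²) = 0.093128. Accumulating E over each segment gives final E = 3.6319.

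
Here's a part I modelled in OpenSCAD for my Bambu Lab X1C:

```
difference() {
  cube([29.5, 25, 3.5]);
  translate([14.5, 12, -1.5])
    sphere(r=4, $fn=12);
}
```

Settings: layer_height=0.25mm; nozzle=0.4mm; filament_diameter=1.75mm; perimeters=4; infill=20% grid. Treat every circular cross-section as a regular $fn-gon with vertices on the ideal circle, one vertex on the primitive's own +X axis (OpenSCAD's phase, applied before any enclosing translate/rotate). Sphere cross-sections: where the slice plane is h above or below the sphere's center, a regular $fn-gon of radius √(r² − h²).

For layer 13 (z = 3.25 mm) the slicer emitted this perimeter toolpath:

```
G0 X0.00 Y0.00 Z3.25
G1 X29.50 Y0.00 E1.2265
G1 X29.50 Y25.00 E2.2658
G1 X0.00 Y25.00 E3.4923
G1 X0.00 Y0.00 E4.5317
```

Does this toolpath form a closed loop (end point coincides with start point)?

yes

Start point (G0): (0.00, 0.00). End point (last G1): the path returns to the start — closed.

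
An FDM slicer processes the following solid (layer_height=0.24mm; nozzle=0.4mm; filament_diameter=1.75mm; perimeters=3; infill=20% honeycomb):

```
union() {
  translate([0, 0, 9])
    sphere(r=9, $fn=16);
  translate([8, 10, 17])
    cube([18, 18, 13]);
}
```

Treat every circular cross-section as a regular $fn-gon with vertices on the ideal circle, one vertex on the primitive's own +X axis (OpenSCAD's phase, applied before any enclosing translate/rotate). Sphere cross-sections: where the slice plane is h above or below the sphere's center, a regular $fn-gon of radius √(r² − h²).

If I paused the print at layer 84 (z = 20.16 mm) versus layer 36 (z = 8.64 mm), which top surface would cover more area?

layer 84 (z = 20.16 mm)

Layer 84 (z = 20.16): the sphere is not intersected at this z (|z−center|=11.160 > r=9); the 18×18 cube at (8, 10) contributes its full rectangle (area 324.00 mm²); Taking the union: only the 18×18 cube at (8, 10) is present, so the union is just that shape — area = 324.00 mm². So its area = 324.00 mm². Layer 36 (z = 8.64): the r=9 sphere slices to a regular 16-gon of circumradius 8.993 (√(r²−h²) with h=0.36 from center) (area = (16/2)·8.993²·sin(360°/16) = 247.58 mm²); the cube at (8, 10) does not reach this height (z outside [17, 30]); Taking the union: only the r=9 sphere is present, so the union is just that shape — area = 247.58 mm². So its area = 247.58 mm². Layer 84 is larger (324.00 vs 247.58 mm²).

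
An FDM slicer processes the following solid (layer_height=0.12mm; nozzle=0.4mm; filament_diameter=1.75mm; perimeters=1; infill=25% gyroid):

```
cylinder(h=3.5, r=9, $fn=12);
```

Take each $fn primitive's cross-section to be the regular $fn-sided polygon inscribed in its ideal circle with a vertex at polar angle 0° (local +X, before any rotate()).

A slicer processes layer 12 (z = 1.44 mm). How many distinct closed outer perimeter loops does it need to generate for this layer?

1

At z = 1.44 mm: the r=9 cylinder contributes a regular 12-gon of circumradius 9. The result has 1 disconnected region.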